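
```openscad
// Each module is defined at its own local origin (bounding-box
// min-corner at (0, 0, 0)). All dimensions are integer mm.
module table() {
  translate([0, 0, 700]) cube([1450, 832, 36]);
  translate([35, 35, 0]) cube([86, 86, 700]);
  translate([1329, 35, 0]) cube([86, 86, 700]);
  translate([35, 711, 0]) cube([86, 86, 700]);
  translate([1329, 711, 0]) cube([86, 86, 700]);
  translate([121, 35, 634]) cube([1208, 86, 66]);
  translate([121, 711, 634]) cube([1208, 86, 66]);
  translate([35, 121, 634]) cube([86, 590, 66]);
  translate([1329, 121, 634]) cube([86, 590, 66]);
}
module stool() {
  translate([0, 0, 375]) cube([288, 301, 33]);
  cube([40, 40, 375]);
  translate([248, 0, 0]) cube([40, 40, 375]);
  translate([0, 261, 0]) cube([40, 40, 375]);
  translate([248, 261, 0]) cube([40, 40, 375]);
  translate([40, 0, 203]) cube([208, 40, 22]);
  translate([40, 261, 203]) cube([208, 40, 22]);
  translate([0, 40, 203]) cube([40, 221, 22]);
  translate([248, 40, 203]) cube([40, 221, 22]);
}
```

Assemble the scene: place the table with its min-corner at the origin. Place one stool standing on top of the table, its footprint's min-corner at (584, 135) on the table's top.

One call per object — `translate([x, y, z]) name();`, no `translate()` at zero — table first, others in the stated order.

table();
translate([584, 135, 736]) stool();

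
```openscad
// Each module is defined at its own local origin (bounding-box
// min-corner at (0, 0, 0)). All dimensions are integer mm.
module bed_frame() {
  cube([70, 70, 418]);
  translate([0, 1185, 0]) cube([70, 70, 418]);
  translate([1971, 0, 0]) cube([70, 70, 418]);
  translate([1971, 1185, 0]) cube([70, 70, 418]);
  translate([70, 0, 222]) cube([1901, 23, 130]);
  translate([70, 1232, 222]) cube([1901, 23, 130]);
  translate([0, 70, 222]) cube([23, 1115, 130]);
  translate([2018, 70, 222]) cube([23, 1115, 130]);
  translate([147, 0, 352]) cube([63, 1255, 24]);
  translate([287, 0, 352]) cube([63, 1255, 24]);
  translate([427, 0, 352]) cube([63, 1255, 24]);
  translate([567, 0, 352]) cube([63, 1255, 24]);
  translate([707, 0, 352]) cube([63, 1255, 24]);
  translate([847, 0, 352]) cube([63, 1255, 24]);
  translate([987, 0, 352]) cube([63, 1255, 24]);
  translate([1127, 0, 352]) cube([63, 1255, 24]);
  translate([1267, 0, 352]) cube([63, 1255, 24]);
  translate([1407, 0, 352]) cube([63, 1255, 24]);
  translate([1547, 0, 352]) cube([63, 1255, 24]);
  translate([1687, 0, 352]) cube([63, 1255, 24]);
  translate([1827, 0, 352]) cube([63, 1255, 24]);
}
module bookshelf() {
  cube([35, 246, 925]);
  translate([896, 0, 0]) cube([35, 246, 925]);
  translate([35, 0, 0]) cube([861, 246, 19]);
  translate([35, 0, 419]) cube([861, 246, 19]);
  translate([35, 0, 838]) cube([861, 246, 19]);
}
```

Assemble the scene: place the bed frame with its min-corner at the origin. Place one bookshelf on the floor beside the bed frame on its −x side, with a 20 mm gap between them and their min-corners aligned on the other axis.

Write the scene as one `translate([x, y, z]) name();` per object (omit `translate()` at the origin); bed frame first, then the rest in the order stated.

bed_frame();
translate([-951, 0, 0]) bookshelf();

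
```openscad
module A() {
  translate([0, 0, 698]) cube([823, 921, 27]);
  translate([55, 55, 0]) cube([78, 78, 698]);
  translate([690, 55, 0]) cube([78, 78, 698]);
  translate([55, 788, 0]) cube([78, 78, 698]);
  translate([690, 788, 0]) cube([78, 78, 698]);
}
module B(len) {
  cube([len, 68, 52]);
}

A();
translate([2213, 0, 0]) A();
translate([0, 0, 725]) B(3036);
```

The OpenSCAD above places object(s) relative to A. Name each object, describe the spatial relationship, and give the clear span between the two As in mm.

A is a table. B is a beam. A beam spans the tops of two tables. The clear span between the two tables is 1390 mm.

Second table starts at x = 2213; first ends at x = 823; clear span = 2213 − 823 = 1390 mm.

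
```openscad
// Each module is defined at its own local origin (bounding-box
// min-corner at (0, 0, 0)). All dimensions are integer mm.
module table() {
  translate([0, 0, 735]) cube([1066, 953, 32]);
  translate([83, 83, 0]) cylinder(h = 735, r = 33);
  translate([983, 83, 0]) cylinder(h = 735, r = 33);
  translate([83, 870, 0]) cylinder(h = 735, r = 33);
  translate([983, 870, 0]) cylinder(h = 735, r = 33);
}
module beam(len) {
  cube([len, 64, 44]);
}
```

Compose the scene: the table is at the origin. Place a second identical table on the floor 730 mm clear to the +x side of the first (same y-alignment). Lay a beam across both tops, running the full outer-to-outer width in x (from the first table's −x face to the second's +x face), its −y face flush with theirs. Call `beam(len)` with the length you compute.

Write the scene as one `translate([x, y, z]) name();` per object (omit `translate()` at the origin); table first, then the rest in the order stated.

table();
translate([1796, 0, 0]) table();
translate([0, 0, 767]) beam(2862);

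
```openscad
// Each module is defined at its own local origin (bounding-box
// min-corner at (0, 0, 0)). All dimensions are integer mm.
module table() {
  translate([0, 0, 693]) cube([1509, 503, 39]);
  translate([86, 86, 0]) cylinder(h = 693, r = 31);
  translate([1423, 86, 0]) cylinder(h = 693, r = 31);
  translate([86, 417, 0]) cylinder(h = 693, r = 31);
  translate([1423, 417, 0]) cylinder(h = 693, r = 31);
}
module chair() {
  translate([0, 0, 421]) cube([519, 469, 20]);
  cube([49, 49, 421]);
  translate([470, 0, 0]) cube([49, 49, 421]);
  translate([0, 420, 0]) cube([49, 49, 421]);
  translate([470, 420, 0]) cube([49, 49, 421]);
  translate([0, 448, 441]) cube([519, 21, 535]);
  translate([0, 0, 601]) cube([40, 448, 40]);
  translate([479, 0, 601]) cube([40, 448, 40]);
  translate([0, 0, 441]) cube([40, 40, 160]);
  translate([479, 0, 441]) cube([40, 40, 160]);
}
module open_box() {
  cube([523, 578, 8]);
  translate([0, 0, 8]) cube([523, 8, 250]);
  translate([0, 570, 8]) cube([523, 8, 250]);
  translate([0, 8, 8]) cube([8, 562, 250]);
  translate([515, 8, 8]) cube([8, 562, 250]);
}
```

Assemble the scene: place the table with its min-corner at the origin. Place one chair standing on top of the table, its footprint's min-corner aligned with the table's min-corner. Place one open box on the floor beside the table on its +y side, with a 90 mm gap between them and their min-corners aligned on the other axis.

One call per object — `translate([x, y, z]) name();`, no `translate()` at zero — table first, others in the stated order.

table();
translate([0, 0, 732]) chair();
translate([0, 593, 0]) open_box();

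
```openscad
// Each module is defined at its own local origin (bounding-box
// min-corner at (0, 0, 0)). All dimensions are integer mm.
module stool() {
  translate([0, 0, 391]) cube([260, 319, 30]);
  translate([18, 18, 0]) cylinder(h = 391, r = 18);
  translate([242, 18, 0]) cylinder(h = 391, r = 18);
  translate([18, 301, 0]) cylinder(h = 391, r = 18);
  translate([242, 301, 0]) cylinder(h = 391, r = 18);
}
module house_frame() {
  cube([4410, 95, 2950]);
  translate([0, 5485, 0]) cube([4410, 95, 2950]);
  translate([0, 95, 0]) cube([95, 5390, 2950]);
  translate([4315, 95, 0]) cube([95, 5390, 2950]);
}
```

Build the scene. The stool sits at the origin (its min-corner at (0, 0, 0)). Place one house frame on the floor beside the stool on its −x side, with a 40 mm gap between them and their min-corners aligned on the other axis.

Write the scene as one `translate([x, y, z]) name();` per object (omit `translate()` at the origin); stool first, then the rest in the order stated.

stool();
translate([-4450, 0, 0]) house_frame();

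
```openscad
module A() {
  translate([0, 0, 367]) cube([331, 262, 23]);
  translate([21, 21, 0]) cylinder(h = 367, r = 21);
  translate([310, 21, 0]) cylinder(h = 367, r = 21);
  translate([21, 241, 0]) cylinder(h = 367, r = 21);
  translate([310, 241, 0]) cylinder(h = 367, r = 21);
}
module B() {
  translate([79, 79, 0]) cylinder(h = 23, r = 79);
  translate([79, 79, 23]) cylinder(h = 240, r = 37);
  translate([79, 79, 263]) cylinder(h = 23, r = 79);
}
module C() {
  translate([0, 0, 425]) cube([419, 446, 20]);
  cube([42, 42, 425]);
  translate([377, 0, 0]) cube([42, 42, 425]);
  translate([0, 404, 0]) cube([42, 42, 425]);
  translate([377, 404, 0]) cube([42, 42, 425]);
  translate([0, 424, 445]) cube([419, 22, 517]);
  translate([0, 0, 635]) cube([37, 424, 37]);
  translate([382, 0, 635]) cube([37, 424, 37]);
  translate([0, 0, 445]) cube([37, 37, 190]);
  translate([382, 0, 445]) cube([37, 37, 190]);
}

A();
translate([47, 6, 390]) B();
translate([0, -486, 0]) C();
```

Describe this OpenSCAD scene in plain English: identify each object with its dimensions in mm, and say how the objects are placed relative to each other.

A is a four-legged stool. The seat is a 331×262×23 mm slab whose top surface is at z = 390 mm; four round legs, each 42 mm in diameter, run from the floor (z = 0) to the underside of the seat, each leg's axis is inset half a diameter from the nearest pair of seat edges (so the leg's bounding box is flush with the corner).

B is a spool: two coaxial disc flanges of radius 79 mm and thickness 23 mm, joined by a core cylinder of radius 37 mm and height 240 mm. The lower flange rests on z = 0 and the three cylinders share a vertical axis.

C is a chair: 419×446 mm seat, 20 mm thick, top at z = 445 mm, on four 42 mm square corner legs flush with the seat edges. A 22 mm thick backrest slab spans the full seat width, extending 517 mm above the seat top, its back face flush with the seat's +y edge. Two armrests of 37×37 mm section run along each side from the seat's front edge to the front of the backrest, top faces 227 mm above the seat top and outer faces flush with the seat's x-edges; a 37×37 mm post under the front of each armrest stands on the seat at the front corner.

The spool is on top of the stool. The chair is on the floor beside the stool on its −y side.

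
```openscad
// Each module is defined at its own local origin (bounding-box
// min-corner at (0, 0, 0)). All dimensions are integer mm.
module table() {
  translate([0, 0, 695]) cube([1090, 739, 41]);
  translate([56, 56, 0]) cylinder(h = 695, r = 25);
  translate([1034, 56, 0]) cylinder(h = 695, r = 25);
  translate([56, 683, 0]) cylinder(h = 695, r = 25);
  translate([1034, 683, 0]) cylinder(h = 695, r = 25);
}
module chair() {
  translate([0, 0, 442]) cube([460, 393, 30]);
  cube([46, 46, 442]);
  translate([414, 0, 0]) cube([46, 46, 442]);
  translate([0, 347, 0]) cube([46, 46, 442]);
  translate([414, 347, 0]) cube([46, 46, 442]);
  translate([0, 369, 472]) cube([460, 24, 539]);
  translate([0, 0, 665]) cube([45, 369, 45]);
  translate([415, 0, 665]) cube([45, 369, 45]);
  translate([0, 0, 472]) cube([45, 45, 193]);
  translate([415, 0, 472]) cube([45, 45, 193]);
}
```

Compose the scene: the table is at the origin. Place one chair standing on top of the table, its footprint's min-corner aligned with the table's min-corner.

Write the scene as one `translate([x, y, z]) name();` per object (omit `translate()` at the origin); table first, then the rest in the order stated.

table();
translate([0, 0, 736]) chair();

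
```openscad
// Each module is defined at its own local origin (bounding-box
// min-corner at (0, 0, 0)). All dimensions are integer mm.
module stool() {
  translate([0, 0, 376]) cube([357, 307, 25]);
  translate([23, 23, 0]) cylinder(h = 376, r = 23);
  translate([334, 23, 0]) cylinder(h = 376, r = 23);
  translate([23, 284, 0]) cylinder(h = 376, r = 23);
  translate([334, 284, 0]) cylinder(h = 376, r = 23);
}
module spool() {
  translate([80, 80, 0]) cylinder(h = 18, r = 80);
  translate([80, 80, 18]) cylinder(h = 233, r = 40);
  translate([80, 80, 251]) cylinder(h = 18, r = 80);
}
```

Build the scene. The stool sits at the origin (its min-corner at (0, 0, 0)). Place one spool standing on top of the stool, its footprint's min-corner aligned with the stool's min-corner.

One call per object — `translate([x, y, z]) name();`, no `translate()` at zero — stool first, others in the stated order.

stool();
translate([0, 0, 401]) spool();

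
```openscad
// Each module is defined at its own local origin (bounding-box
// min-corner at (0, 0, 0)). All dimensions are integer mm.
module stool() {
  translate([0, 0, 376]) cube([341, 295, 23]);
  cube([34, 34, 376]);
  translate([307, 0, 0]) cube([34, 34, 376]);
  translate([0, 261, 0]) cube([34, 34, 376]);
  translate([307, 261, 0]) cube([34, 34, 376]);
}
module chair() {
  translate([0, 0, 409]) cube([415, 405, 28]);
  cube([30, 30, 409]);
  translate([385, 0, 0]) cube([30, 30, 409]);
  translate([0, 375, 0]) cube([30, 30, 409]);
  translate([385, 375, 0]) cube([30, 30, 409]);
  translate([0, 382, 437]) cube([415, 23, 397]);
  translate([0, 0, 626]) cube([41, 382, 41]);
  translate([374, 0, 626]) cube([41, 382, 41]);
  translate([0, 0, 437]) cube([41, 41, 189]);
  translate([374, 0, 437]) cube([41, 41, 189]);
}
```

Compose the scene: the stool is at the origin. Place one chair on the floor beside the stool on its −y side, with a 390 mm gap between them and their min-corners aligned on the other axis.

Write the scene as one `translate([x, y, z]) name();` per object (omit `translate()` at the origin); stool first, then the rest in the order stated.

stool();
translate([0, -795, 0]) chair();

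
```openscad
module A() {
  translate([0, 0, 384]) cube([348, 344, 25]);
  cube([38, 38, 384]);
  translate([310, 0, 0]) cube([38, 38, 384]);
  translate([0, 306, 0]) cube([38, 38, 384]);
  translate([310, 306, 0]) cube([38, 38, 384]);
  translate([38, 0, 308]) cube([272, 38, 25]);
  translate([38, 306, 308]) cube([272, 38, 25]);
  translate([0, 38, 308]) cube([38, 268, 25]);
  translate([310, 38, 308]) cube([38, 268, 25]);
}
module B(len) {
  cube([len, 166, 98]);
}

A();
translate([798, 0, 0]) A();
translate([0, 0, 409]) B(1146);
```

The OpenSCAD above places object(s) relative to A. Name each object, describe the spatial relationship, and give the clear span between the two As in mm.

Second stool starts at x = 798; first ends at x = 348; clear span = 798 − 348 = 450 mm.

A is a stool. B is a beam. A beam spans the tops of two stools. The clear span between the two stools is 450 mm.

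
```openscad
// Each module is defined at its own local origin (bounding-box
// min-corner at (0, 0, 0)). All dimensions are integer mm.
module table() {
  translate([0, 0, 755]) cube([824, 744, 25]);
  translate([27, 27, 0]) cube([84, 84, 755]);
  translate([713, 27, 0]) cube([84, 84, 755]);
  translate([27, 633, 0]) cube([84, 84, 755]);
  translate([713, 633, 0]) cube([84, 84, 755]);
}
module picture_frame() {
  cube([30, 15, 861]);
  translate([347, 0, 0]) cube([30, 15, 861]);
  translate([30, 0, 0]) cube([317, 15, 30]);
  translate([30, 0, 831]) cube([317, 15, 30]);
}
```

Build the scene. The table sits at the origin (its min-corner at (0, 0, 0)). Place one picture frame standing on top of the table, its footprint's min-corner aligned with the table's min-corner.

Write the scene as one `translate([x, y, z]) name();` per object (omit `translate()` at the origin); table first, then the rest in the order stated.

table();
translate([0, 0, 780]) picture_frame();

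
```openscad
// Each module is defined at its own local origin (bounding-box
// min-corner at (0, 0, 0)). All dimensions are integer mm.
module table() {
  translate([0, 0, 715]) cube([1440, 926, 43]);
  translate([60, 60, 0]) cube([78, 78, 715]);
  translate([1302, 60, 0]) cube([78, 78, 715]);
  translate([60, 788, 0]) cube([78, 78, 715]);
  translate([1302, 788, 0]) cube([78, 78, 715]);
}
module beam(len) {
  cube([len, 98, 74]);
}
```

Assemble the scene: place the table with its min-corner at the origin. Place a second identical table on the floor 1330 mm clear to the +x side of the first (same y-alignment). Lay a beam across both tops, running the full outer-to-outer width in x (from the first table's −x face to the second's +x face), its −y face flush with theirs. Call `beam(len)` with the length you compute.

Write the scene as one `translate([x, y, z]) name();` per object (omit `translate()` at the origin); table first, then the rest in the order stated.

table();
translate([2770, 0, 0]) table();
translate([0, 0, 758]) beam(4210);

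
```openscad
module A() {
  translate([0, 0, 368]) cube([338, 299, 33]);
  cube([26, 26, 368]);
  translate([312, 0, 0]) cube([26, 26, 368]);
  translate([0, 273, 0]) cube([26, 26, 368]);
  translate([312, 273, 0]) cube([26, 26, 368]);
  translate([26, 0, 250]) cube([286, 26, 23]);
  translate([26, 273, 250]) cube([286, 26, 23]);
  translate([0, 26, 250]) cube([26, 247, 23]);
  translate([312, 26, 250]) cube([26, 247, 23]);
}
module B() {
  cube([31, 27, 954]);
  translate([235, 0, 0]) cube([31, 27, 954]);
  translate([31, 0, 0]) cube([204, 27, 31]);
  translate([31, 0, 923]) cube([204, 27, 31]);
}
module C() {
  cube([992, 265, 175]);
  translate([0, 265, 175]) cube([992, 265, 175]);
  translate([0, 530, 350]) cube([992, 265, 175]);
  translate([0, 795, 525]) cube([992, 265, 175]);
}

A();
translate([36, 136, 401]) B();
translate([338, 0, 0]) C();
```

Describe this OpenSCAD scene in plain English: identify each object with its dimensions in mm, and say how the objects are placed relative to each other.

A is a simple wooden stool: a rectangular seat 338 mm (x) by 299 mm (y), 33 mm thick, top face at z = 401 mm, on four square legs, each 26×26 mm in cross-section. The legs rest on z = 0, each flush with a corner of the seat. Four stretchers, 26 mm wide and 23 mm tall, connect adjacent legs with their undersides at z = 250 mm, each running between the inner faces of the legs it joins and aligned with the legs' outer faces on the other axis.

B is a picture frame with a 204×892 mm rectangular opening (x by z) and a uniform 31 mm border on every side. Frame depth is 27 mm along y. It is built from two vertical stiles running the full outside height and two horizontal rails spanning the gap between the stiles.

C is a run of 4 identical solid stair steps. Each tread is 992×265 mm and each step block is 175 mm high. Step 1 rests on the floor; step k is offset from step 1 by (k−1)×265 mm in y and (k−1)×175 mm in z.

The picture frame is on top of the stool, centred. The staircase is against the stool's +x side, with their −y faces flush.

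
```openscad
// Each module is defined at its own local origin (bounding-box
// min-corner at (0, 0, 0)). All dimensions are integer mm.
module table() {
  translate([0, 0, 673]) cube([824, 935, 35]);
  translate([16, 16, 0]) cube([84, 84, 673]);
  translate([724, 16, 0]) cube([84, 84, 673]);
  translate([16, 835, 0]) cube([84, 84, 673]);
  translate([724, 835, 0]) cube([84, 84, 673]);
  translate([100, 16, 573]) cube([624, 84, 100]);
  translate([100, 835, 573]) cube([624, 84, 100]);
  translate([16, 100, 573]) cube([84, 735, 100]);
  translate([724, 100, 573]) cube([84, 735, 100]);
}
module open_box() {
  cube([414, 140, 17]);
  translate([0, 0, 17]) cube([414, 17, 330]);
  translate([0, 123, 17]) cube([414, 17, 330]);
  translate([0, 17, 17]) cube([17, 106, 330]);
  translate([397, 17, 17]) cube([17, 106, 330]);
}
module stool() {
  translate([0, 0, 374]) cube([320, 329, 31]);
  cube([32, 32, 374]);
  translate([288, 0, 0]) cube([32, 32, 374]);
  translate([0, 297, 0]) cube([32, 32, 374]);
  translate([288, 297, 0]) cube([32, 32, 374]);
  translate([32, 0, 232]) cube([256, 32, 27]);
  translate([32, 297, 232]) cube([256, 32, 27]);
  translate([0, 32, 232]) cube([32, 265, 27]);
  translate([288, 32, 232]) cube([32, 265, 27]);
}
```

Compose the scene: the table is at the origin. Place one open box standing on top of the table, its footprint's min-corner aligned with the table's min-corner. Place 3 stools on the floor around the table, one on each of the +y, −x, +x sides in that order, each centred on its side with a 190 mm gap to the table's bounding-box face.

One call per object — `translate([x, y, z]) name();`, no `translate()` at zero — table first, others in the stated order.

table();
translate([0, 0, 708]) open_box();
translate([252, 1125, 0]) stool();
translate([-510, 303, 0]) stool();
translate([1014, 303, 0]) stool();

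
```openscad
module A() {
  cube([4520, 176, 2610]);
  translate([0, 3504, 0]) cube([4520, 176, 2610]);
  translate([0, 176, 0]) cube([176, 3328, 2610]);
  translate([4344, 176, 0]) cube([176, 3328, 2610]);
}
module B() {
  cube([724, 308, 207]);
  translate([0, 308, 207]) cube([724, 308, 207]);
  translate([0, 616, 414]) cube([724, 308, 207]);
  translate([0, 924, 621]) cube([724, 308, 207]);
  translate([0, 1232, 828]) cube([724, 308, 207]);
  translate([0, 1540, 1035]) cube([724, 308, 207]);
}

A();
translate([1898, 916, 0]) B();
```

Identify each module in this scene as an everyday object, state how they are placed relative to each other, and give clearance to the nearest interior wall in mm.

Clearances: x = 1722, y = 740; minimum 740 mm.

A is a house frame. B is a staircase. The staircase sits inside the house frame, centred. The clearance to the nearest interior wall is 740 mm.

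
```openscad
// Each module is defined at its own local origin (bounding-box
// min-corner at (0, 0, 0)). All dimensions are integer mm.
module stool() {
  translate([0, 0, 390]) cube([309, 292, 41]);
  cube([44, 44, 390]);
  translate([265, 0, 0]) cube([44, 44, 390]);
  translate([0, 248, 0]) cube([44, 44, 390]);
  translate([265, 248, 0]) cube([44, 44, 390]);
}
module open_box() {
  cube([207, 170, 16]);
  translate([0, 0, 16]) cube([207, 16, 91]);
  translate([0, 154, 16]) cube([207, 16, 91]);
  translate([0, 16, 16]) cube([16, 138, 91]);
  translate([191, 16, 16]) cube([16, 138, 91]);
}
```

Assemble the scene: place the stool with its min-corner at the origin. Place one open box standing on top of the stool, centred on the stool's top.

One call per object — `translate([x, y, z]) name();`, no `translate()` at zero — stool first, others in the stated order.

stool();
translate([51, 61, 431]) open_box();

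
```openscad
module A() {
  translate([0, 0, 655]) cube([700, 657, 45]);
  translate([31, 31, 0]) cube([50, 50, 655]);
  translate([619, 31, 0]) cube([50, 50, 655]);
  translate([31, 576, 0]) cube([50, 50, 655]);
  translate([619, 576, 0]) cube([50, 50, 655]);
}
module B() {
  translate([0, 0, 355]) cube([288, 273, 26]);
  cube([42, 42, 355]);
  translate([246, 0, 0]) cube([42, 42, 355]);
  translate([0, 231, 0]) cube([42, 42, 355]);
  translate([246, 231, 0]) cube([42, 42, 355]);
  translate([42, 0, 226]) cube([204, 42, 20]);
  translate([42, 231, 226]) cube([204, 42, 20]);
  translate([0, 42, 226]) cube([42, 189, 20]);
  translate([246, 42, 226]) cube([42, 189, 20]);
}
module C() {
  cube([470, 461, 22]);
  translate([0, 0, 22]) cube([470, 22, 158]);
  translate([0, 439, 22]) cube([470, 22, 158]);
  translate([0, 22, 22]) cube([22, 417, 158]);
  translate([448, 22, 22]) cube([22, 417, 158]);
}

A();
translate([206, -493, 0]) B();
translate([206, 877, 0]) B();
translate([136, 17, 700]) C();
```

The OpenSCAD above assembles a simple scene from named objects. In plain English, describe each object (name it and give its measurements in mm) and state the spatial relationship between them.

A is a table with a 700×657 mm rectangular top, 45 mm thick, top surface at z = 700 mm, supported by four 50×50 mm square legs, each inset 31 mm from the nearest pair of top edges, running from the floor.

B is a four-legged stool. The seat is 288×273 mm, 26 mm thick, top at z = 381 mm. It stands on four square legs, each 42×42 mm in cross-section, from z = 0 to the seat underside, each flush with a corner of the seat. Four stretchers, 42 mm wide and 20 mm tall, connect adjacent legs with their undersides at z = 226 mm, each running between the inner faces of the legs it joins and aligned with the legs' outer faces on the other axis.

C is an open-topped rectangular box: outside dimensions 470×461×180 mm, with a uniform wall and base thickness of 22 mm. The base is a full 470×461 slab on the floor; four walls sit on top of the base. The front and back walls (the −y and +y sides) span the full width; the two side walls fit between them.

Two stools sit around the table at the −y, +y sides. The open box is on top of the table.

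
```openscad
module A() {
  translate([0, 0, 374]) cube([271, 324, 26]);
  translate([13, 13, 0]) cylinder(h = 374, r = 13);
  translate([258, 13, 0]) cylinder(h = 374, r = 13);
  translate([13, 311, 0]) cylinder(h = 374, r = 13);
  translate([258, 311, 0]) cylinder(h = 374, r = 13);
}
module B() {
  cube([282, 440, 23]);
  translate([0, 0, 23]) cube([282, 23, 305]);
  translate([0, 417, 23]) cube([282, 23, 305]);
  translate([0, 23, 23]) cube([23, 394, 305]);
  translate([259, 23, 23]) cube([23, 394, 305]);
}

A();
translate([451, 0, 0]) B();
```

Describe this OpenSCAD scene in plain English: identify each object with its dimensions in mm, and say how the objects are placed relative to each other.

A is a four-legged stool. The seat is 271×324 mm, 26 mm thick, top at z = 400 mm. It stands on four round legs, each 26 mm in diameter, from z = 0 to the seat underside, each leg's axis is inset half a diameter from the nearest pair of seat edges (so the leg's bounding box is flush with the corner).

B is an open-topped rectangular box: outside dimensions 282×440×328 mm, with a uniform wall and base thickness of 23 mm. The base is a full 282×440 slab on the floor; four walls sit on top of the base. The front and back walls (the −y and +y sides) span the full width; the two side walls fit between them.

The open box is on the floor beside the stool on its +x side.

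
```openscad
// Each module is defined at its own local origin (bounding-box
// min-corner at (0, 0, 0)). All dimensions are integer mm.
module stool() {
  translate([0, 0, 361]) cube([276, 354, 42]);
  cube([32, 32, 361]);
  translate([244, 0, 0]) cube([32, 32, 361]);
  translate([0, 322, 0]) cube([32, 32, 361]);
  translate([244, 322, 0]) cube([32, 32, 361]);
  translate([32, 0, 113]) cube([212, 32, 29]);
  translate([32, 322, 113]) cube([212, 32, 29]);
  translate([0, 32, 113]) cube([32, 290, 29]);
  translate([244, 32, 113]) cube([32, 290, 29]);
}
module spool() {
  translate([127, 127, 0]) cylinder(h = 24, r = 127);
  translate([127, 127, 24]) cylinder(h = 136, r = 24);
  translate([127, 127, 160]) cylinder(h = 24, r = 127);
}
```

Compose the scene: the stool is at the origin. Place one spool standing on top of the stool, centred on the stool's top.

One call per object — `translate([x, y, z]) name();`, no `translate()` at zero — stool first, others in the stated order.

stool();
translate([11, 50, 403]) spool();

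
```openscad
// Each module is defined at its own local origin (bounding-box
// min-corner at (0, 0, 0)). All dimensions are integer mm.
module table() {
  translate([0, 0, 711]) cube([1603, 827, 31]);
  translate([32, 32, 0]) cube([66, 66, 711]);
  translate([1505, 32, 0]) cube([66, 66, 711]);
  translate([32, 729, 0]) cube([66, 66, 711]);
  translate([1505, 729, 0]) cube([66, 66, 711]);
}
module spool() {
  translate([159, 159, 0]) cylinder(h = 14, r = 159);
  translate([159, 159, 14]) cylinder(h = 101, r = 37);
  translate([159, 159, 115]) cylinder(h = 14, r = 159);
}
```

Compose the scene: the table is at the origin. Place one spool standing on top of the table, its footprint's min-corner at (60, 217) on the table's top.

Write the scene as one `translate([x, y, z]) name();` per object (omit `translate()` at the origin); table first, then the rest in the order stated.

table();
translate([60, 217, 742]) spool();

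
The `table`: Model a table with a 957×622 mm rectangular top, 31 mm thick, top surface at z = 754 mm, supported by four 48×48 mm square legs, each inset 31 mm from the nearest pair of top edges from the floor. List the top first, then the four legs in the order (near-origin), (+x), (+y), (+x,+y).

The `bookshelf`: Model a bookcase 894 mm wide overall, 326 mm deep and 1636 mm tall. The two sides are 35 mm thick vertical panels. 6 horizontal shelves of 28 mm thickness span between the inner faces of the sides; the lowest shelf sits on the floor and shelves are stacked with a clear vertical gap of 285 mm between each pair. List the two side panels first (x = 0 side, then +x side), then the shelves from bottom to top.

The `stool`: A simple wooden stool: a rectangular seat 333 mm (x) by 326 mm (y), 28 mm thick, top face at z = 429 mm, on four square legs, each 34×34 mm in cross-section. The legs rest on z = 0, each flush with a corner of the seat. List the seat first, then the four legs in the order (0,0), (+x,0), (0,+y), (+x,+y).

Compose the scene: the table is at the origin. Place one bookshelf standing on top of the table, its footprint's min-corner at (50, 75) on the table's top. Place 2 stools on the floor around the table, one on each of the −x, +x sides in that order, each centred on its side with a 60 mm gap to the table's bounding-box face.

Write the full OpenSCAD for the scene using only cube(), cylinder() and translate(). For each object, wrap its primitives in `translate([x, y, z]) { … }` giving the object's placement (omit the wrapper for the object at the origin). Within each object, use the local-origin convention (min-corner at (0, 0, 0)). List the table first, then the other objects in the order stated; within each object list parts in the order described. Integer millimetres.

translate([0, 0, 723]) cube([957, 622, 31]);
translate([31, 31, 0]) cube([48, 48, 723]);
translate([878, 31, 0]) cube([48, 48, 723]);
translate([31, 543, 0]) cube([48, 48, 723]);
translate([878, 543, 0]) cube([48, 48, 723]);
translate([50, 75, 754]) {
  cube([35, 326, 1636]);
  translate([859, 0, 0]) cube([35, 326, 1636]);
  translate([35, 0, 0]) cube([824, 326, 28]);
  translate([35, 0, 313]) cube([824, 326, 28]);
  translate([35, 0, 626]) cube([824, 326, 28]);
  translate([35, 0, 939]) cube([824, 326, 28]);
  translate([35, 0, 1252]) cube([824, 326, 28]);
  translate([35, 0, 1565]) cube([824, 326, 28]);
}
translate([-393, 148, 0]) {
  translate([0, 0, 401]) cube([333, 326, 28]);
  cube([34, 34, 401]);
  translate([299, 0, 0]) cube([34, 34, 401]);
  translate([0, 292, 0]) cube([34, 34, 401]);
  translate([299, 292, 0]) cube([34, 34, 401]);
}
translate([1017, 148, 0]) {
  translate([0, 0, 401]) cube([333, 326, 28]);
  cube([34, 34, 401]);
  translate([299, 0, 0]) cube([34, 34, 401]);
  translate([0, 292, 0]) cube([34, 34, 401]);
  translate([299, 292, 0]) cube([34, 34, 401]);
}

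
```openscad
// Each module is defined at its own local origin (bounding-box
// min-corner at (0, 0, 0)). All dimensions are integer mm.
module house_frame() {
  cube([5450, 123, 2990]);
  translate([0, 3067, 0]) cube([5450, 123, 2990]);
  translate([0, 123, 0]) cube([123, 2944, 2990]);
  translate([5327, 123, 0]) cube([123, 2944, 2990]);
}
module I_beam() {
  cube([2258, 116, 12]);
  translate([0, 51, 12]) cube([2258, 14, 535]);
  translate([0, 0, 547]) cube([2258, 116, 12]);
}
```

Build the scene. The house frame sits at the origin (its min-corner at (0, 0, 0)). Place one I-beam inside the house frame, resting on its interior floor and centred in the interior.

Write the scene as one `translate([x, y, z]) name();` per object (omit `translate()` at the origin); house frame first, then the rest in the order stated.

house_frame();
translate([1596, 1537, 0]) I_beam();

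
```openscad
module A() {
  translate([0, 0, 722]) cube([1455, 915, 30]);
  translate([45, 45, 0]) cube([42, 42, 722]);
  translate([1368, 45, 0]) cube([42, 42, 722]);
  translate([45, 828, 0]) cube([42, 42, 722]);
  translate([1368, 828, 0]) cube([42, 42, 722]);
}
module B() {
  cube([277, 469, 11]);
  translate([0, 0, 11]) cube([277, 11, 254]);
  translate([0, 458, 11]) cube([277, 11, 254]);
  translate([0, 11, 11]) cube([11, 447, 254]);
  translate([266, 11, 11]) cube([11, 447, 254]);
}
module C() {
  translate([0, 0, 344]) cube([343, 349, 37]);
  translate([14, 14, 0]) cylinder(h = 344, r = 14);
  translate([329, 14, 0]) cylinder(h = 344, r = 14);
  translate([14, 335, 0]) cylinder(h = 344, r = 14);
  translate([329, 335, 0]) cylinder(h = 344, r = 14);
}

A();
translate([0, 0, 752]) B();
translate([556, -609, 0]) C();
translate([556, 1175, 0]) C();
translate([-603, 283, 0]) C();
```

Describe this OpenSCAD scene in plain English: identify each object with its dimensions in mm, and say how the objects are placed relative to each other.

A is a table: top 1455 mm (x) × 915 mm (y), 30 mm thick, upper face at z = 752 mm, on four 42×42 mm square legs, each inset 45 mm from the nearest pair of top edges, running from z = 0 to the bottom of the top.

B is an open-topped rectangular box: outside dimensions 277×469×265 mm, with a uniform wall and base thickness of 11 mm. The base is a full 277×469 slab on the floor; four walls sit on top of the base. The front and back walls (the −y and +y sides) span the full width; the two side walls fit between them.

C is a simple wooden stool: a rectangular seat 343 mm (x) by 349 mm (y), 37 mm thick, top face at z = 381 mm, on four round legs, each 28 mm in diameter. The legs rest on z = 0, each leg's axis is inset half a diameter from the nearest pair of seat edges (so the leg's bounding box is flush with the corner).

The open box is on top of the table. Three stools sit around the table at the −y, +y, −x sides.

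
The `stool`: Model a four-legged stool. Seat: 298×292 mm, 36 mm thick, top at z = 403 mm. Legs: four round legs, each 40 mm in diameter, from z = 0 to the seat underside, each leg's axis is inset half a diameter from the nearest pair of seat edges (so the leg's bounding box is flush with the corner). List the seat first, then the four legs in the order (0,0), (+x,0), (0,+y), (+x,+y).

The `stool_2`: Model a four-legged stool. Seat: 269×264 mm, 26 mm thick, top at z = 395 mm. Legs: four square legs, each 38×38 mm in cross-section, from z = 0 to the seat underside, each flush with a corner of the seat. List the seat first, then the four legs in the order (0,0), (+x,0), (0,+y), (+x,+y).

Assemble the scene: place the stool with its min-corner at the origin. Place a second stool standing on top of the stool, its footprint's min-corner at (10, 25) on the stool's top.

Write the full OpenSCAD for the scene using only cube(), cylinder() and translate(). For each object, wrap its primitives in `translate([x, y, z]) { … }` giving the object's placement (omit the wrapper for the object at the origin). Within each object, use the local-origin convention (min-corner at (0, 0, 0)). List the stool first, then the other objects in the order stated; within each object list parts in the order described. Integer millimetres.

translate([0, 0, 367]) cube([298, 292, 36]);
translate([20, 20, 0]) cylinder(h = 367, r = 20);
translate([278, 20, 0]) cylinder(h = 367, r = 20);
translate([20, 272, 0]) cylinder(h = 367, r = 20);
translate([278, 272, 0]) cylinder(h = 367, r = 20);
translate([10, 25, 403]) {
  translate([0, 0, 369]) cube([269, 264, 26]);
  cube([38, 38, 369]);
  translate([231, 0, 0]) cube([38, 38, 369]);
  translate([0, 226, 0]) cube([38, 38, 369]);
  translate([231, 226, 0]) cube([38, 38, 369]);
}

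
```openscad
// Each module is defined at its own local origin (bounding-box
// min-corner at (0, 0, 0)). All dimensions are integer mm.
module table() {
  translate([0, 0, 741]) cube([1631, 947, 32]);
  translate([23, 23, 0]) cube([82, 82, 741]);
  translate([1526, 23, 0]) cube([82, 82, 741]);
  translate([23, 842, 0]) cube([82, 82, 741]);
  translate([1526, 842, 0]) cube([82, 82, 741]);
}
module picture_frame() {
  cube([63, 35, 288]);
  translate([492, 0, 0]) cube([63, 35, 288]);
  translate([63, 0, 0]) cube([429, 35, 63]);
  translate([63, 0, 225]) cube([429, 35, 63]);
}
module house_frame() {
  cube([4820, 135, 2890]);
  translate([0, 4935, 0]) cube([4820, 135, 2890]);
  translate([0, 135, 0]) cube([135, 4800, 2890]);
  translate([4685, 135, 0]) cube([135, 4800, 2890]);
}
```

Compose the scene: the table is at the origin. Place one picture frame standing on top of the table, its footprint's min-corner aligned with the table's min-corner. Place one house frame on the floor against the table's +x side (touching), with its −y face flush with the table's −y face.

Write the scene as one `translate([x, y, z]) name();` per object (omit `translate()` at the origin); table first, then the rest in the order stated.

table();
translate([0, 0, 773]) picture_frame();
translate([1631, 0, 0]) house_frame();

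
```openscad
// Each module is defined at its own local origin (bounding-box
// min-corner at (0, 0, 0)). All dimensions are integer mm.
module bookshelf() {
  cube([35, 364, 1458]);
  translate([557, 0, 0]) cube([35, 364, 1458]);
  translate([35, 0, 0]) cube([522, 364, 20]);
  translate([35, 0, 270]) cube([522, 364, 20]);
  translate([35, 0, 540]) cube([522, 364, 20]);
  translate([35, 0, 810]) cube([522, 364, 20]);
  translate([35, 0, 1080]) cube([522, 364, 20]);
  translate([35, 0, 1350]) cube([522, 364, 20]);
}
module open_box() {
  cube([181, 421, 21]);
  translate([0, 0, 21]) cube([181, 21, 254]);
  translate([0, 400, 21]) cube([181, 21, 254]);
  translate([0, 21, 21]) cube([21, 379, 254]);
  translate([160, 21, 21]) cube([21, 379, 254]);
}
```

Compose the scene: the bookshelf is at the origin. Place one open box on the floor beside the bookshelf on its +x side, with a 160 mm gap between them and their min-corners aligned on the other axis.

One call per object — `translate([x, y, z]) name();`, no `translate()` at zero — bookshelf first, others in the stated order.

bookshelf();
translate([752, 0, 0]) open_box();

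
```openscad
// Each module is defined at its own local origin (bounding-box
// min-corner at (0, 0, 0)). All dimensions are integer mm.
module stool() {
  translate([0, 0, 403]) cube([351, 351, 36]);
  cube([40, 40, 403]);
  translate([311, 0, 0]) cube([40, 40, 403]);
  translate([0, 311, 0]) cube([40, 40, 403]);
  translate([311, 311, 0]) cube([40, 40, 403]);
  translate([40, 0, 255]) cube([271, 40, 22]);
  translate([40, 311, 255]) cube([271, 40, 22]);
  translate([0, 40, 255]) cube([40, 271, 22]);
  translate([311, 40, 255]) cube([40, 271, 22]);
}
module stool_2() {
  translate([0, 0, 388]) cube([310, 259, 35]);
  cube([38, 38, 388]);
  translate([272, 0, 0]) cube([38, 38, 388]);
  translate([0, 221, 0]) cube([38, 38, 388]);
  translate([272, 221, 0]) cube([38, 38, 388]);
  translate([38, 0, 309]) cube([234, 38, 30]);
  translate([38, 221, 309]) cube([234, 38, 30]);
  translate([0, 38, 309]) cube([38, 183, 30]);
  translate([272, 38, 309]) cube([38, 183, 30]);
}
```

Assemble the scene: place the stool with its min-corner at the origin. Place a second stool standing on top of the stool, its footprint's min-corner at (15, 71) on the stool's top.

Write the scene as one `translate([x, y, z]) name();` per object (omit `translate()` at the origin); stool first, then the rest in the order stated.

stool();
translate([15, 71, 439]) stool_2();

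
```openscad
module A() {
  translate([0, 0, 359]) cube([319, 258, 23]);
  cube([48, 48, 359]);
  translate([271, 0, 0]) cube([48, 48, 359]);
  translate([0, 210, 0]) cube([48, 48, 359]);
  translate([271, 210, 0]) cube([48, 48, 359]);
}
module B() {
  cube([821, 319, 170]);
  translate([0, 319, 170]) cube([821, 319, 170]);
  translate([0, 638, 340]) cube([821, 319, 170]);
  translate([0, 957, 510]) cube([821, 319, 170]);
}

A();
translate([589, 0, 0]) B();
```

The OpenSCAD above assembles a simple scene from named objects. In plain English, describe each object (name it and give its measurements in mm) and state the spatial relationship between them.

A is a simple wooden stool: a rectangular seat 319 mm (x) by 258 mm (y), 23 mm thick, top face at z = 382 mm, on four square legs, each 48×48 mm in cross-section. The legs rest on z = 0, each flush with a corner of the seat.

B is a straight staircase of 4 solid steps. Each step is 821 mm wide (x), 319 mm deep (y, the going) and 170 mm tall (the rise). The first step rests on the floor; each subsequent step sits one going further in +y and one rise higher in +z, directly behind and above the previous step with no overlap.

The staircase is on the floor beside the stool on its +x side.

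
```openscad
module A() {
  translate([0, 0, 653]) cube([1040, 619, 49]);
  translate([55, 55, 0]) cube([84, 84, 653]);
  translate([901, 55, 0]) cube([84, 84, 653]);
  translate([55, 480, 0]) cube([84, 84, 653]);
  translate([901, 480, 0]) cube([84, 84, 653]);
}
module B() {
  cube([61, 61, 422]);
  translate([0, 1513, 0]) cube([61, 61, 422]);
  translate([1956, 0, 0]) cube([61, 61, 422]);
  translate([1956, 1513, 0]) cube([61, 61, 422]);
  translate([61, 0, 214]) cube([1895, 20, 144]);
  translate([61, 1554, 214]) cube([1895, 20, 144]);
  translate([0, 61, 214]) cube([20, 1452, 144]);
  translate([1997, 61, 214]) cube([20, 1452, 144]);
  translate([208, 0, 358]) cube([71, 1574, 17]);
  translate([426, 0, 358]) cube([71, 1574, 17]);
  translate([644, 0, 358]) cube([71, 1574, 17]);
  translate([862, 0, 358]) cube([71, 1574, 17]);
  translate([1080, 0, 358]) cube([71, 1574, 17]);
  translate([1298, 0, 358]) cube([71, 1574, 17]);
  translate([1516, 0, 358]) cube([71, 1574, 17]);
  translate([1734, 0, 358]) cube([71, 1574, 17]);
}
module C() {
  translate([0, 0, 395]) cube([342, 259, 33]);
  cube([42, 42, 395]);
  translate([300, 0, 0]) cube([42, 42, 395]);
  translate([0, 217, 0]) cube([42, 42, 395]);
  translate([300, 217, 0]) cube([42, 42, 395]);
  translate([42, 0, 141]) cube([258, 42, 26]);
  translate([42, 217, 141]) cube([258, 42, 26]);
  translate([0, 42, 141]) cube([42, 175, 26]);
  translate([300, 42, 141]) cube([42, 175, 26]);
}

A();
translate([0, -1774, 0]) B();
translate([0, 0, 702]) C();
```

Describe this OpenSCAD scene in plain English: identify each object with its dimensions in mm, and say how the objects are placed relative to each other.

A is a rectangular dining table. The top is 1040×619×49 mm with its upper surface at z = 702 mm. It stands on four 84×84 mm square legs, each inset 55 mm from the nearest pair of top edges, running from the floor to the underside of the top.

B is a bed frame 2017 mm long (x) by 1574 mm wide (y). Four 61×61 mm corner posts, 422 mm tall, at the corners of the footprint. Four rails of 20 mm thickness and 144 mm height run between adjacent posts with their undersides at z = 214 mm, their outer faces flush with the outside of the frame (the two x-running rails run between the posts' inner faces; the two y-running rails run between the posts' inner faces). 8 slats, each 71 mm wide (x) and 17 mm thick, lie across the top of the two x-running rails, running the full 1574 mm width of the frame in y; the slats are evenly spaced along x between the inner faces of the end posts with equal gaps (rounded down to the nearest mm) at the −x end and between each pair — any rounding remainder accumulates at the +x end.

C is a four-legged stool. The seat is a 342×259×33 mm slab whose top surface is at z = 428 mm; four square legs, each 42×42 mm in cross-section, run from the floor (z = 0) to the underside of the seat, each flush with a corner of the seat. Four stretchers, 42 mm wide and 26 mm tall, connect adjacent legs with their undersides at z = 141 mm, each running between the inner faces of the legs it joins and aligned with the legs' outer faces on the other axis.

The bed frame is on the floor beside the table on its −y side. The stool is on top of the table.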